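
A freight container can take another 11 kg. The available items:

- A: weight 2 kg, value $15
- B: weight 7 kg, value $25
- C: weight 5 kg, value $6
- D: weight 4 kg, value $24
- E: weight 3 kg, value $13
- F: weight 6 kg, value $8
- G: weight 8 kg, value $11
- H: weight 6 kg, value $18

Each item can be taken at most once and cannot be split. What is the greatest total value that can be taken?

$52

Check high-value combinations within 11 kg:
- A+D+E: weight 2+4+3=9, value 15+24+13=52
- B+D: weight 7+4=11, value 25+24=49
- A+E+H: weight 2+3+6=11, value 15+13+18=46
- A+C+D: weight 2+5+4=11, value 15+6+24=45
Best: $52.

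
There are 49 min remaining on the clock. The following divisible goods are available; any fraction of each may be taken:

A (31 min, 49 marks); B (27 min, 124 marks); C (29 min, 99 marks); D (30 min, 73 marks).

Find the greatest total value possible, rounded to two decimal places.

199.10

Take in order of value per unit:
- B (124/27 per unit): all 27 → value 124, running total 124.00
- C (99/29 per unit): 22 of 29 → value 22×99/29 = 75.1034, running total 199.10
Total 199.10.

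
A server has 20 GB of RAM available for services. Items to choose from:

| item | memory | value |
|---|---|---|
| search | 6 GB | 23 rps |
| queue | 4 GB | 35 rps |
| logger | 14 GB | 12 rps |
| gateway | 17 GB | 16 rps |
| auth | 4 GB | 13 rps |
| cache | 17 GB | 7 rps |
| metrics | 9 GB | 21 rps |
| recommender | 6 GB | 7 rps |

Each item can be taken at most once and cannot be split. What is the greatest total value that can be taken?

79 rps

This is a 0/1 knapsack; check combinations near the capacity.
- search+queue+metrics: memory 6+4+9=19, value 23+35+21=79
- search+queue+auth+recommender: memory 6+4+4+6=20, value 23+35+13+7=78
- search+queue+auth: memory 6+4+4=14, value 23+35+13=71
Best: 79 rps.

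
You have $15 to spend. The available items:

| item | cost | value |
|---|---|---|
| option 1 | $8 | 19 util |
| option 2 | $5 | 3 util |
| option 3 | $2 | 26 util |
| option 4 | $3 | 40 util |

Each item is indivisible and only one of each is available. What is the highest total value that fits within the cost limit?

Check high-value combinations within $15:
- option 1+option 3+option 4: cost 8+2+3=13, value 19+26+40=85
- option 2+option 3+option 4: cost 5+2+3=10, value 3+26+40=69
- option 3+option 4: cost 2+3=5, value 26+40=66
Best: 85 util.

85 util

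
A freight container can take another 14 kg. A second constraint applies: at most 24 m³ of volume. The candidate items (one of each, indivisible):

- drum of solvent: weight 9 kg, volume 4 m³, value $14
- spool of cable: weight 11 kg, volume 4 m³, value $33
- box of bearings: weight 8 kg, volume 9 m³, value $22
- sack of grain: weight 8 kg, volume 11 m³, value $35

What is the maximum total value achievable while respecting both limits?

Feasible sets respecting both limits:
- sack of grain: weight 8, volume 11, value 35
- spool of cable: weight 11, volume 4, value 33
- box of bearings: weight 8, volume 9, value 22
Best: $35.

$35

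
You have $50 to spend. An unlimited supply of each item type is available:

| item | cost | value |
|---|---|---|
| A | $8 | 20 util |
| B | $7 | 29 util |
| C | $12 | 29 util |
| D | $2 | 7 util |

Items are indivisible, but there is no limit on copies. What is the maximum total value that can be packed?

203 util

Best value-per-unit is B at 29/7, and filling with it alone uses cost 7×7=49. No mix of the others beats 7×29 = 203.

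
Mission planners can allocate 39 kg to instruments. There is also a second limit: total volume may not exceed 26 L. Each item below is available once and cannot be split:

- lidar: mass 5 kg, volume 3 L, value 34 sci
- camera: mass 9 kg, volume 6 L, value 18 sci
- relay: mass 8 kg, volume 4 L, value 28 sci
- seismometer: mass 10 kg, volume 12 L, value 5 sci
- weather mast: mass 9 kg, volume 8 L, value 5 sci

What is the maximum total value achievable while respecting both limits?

Feasible sets respecting both limits:
- lidar+camera+relay+seismometer: mass 32, volume 25, value 85
- lidar+camera+relay+weather mast: mass 31, volume 21, value 85
- lidar+camera+relay: mass 22, volume 13, value 80
Best: 85 sci.

85 sci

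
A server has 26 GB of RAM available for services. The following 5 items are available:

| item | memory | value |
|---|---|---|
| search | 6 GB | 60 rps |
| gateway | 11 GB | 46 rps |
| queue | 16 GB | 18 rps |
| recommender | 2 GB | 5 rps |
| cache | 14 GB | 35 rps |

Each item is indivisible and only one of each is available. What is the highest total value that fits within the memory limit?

111 rps

Check high-value combinations within 26 GB:
- search+gateway+recommender: memory 6+11+2=19, value 60+46+5=111
- search+gateway: memory 6+11=17, value 60+46=106
- search+recommender+cache: memory 6+2+14=22, value 60+5+35=100
Best: 111 rps.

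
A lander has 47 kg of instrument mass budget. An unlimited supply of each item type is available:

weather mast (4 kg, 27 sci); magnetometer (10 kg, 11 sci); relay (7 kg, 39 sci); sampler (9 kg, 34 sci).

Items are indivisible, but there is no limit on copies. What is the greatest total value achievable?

309 sci

Best value-per-unit is weather mast at 27/4; filling with it alone gives 11×27 = 297.
Optimal mix: 10×weather mast + 1×relay → mass 47, value 309.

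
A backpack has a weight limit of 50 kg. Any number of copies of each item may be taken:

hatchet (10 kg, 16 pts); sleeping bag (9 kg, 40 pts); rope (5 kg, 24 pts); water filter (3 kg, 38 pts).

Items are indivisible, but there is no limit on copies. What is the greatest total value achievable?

608 pts

Best value-per-unit is water filter at 38/3, and filling with it alone uses weight 16×3=48. No mix of the others beats 16×38 = 608.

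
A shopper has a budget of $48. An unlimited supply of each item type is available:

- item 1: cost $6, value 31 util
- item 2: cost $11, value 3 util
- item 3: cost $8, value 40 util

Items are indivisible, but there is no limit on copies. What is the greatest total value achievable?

248 util

Best value-per-unit is item 1 at 31/6, and filling with it alone uses cost 8×6=48. No mix of the others beats 8×31 = 248.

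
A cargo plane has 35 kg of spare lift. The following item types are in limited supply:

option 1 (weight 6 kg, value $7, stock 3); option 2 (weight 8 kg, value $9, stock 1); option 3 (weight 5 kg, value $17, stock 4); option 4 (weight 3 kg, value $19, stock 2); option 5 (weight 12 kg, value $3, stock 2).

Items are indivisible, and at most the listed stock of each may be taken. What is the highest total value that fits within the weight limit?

$115

Best selections within weight 35 and stock limits:
- 1×option 2 + 4×option 3 + 2×option 4: weight 34, value 115
- 1×option 1 + 4×option 3 + 2×option 4: weight 32, value 113
Best: $115.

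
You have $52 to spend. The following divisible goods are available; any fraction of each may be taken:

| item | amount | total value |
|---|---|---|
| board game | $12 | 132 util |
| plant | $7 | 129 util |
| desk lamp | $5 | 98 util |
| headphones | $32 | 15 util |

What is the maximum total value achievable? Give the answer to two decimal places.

372.13

Take in order of value per unit:
- desk lamp (98/5 per unit): all 5 → value 98, running total 98.00
- plant (129/7 per unit): all 7 → value 129, running total 227.00
- board game (132/12 per unit): all 12 → value 132, running total 359.00
- headphones (15/32 per unit): 28 of 32 → value 28×15/32 = 13.1250, running total 372.13
Total 372.13.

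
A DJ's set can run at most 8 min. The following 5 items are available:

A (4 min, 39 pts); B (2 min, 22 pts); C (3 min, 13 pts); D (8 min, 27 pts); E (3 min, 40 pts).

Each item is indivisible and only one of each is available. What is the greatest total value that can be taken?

79 pts

Check high-value combinations within 8 min:
- A+E: duration 4+3=7, value 39+40=79
- B+C+E: duration 2+3+3=8, value 22+13+40=75
- B+E: duration 2+3=5, value 22+40=62
- A+B: duration 4+2=6, value 39+22=61
Best: 79 pts.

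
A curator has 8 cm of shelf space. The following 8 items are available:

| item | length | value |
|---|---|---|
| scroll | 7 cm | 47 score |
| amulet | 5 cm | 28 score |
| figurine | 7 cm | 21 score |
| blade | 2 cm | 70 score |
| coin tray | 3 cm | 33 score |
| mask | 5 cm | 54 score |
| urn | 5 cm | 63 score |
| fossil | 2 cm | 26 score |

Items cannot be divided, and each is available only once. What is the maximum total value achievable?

133 score

Check high-value combinations within 8 cm:
- blade+urn: length 2+5=7, value 70+63=133
- blade+coin tray+fossil: length 2+3+2=7, value 70+33+26=129
- blade+mask: length 2+5=7, value 70+54=124
Best: 133 score.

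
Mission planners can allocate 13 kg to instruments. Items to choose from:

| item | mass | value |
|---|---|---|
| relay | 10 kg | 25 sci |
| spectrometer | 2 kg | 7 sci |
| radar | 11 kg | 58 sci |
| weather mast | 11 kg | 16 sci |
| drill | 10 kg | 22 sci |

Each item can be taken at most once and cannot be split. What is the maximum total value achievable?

Check high-value combinations within 13 kg:
- spectrometer+radar: mass 2+11=13, value 7+58=65
- radar: mass 11, value 58
- relay+spectrometer: mass 10+2=12, value 25+7=32
- spectrometer+drill: mass 2+10=12, value 7+22=29
- relay: mass 10, value 25
Best: 65 sci.

65 sci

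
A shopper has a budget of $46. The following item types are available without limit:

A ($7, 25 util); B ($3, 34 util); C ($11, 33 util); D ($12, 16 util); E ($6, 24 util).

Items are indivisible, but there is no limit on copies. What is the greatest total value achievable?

Best value-per-unit is B at 34/3, and filling with it alone uses cost 15×3=45. No mix of the others beats 15×34 = 510.

510 util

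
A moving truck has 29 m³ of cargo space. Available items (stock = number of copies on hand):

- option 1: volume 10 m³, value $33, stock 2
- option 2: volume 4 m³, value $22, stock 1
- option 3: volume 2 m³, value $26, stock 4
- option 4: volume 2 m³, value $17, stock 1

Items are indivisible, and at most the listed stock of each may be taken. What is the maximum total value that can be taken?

Best selections within volume 29 and stock limits:
- 1×option 1 + 1×option 2 + 4×option 3 + 1×option 4: volume 24, value 176
- 2×option 1 + 4×option 3: volume 28, value 170
Best: $176.

$176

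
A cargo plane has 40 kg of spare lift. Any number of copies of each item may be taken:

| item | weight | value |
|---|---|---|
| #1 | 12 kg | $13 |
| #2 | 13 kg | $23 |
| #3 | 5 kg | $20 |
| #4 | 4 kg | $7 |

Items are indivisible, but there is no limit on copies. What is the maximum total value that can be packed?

Best value-per-unit is #3 at 20/5, and filling with it alone uses weight 8×5=40. No mix of the others beats 8×20 = 160.

$160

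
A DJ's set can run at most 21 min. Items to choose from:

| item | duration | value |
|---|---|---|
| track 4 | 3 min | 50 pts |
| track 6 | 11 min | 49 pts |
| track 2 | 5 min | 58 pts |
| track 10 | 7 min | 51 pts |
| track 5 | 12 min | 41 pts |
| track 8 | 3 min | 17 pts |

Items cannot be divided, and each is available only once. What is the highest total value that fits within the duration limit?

176 pts

This is a 0/1 knapsack; check combinations near the capacity.
- track 4+track 2+track 10+track 8: duration 3+5+7+3=18, value 50+58+51+17=176
- track 4+track 2+track 10: duration 3+5+7=15, value 50+58+51=159
- track 4+track 6+track 2: duration 3+11+5=19, value 50+49+58=157
Best: 176 pts.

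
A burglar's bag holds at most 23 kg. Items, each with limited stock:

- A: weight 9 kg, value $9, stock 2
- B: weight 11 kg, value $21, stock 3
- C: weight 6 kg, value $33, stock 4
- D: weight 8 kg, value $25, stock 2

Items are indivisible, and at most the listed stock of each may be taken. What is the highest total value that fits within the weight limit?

Top feasible selections:
- 3×C: weight 18, value 99
- 2×C + 1×D: weight 20, value 91
- 1×B + 2×C: weight 23, value 87
Best: $99.

$99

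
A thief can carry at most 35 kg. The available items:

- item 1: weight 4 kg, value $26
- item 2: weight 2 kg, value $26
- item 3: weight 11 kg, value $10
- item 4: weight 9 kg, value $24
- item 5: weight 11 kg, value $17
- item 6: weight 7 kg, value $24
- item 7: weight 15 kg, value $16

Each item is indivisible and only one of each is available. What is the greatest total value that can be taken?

$117

Check high-value combinations within 35 kg:
- item 1+item 2+item 4+item 5+item 6: weight 4+2+9+11+7=33, value 26+26+24+17+24=117
- item 1+item 2+item 3+item 4+item 6: weight 4+2+11+9+7=33, value 26+26+10+24+24=110
- item 1+item 2+item 3+item 5+item 6: weight 4+2+11+11+7=35, value 26+26+10+17+24=103
- item 1+item 2+item 4+item 6: weight 4+2+9+7=22, value 26+26+24+24=100
- item 1+item 2+item 5+item 6: weight 4+2+11+7=24, value 26+26+17+24=93
Best: $117.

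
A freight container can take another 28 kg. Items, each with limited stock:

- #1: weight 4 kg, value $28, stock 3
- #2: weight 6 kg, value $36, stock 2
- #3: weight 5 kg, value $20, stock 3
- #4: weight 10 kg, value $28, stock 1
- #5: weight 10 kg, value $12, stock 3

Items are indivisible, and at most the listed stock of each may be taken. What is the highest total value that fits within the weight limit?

$160

Best selections within weight 28 and stock limits:
- 3×#1 + 1×#2 + 2×#3: weight 28, value 160
- 3×#1 + 2×#2: weight 24, value 156
- 2×#1 + 2×#2 + 1×#3: weight 25, value 148
Best: $160.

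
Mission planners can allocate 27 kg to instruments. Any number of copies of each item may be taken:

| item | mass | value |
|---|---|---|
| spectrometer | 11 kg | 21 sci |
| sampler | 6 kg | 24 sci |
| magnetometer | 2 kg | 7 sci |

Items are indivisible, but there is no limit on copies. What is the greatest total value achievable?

Best value-per-unit is sampler at 24/6; filling with it alone gives 4×24 = 96.
Optimal mix: 4×sampler + 1×magnetometer → mass 26, value 103.

103 sci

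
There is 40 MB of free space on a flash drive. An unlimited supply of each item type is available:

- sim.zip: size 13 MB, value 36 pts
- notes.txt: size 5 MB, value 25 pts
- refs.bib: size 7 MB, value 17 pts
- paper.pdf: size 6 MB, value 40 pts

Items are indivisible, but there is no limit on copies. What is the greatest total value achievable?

250 pts

Best value-per-unit is paper.pdf at 40/6; filling with it alone gives 6×40 = 240.
Optimal mix: 2×notes.txt + 5×paper.pdf → size 40, value 250.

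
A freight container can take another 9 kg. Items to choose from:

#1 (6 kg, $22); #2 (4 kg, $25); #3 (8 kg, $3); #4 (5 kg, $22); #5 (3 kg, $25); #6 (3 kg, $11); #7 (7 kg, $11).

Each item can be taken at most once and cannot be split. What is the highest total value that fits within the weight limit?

Check high-value combinations within 9 kg:
- #2+#5: weight 4+3=7, value 25+25=50
- #4+#5: weight 5+3=8, value 22+25=47
- #2+#4: weight 4+5=9, value 25+22=47
Best: $50.

$50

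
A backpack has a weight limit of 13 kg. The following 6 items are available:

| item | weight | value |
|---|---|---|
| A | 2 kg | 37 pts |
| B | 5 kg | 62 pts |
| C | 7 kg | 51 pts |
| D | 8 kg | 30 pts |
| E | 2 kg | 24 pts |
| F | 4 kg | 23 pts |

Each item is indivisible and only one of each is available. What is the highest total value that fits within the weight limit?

146 pts

Check high-value combinations within 13 kg:
- A+B+E+F: weight 2+5+2+4=13, value 37+62+24+23=146
- A+B+E: weight 2+5+2=9, value 37+62+24=123
- A+B+F: weight 2+5+4=11, value 37+62+23=122
- B+C: weight 5+7=12, value 62+51=113
Best: 146 pts.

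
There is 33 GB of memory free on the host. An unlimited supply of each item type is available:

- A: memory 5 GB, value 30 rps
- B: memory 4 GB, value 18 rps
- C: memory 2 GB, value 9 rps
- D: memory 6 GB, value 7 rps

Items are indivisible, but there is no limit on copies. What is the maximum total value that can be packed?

Best value-per-unit is A at 30/5; filling with it alone gives 6×30 = 180.
Optimal mix: 6×A + 1×C → memory 32, value 189.

189 rps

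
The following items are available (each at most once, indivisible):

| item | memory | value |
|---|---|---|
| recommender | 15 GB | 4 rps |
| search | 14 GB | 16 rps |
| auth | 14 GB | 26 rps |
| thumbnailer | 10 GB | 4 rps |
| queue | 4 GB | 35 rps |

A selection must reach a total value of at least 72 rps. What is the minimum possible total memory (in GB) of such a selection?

32

Subsets with value ≥ 72, sorted by total memory:
- search+auth+queue: memory 32, value 77
- search+auth+thumbnailer+queue: memory 42, value 81
- recommender+search+auth+queue: memory 47, value 81
Minimum memory: 32 GB.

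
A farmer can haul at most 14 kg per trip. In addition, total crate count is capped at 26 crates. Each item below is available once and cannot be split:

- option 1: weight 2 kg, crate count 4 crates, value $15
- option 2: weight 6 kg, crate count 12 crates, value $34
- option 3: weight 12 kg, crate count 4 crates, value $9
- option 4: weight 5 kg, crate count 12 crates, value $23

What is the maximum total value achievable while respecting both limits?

Feasible sets respecting both limits:
- option 2+option 4: weight 11, crate count 24, value 57
- option 1+option 2: weight 8, crate count 16, value 49
- option 1+option 4: weight 7, crate count 16, value 38
Best: $57.

$57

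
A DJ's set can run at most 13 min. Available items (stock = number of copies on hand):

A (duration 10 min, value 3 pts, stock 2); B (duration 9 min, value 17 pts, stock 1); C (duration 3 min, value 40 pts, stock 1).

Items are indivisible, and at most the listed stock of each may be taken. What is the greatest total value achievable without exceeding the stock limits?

Best selections within duration 13 and stock limits:
- 1×B + 1×C: duration 12, value 57
- 1×A + 1×C: duration 13, value 43
- 1×C: duration 3, value 40
Best: 57 pts.

57 pts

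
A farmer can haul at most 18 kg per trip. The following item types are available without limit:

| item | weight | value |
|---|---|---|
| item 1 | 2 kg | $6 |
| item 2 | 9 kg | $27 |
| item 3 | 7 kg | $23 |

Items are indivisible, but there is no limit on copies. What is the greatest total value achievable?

$58

Best value-per-unit is item 3 at 23/7; filling with it alone gives 2×23 = 46.
Optimal mix: 2×item 1 + 2×item 3 → weight 18, value 58.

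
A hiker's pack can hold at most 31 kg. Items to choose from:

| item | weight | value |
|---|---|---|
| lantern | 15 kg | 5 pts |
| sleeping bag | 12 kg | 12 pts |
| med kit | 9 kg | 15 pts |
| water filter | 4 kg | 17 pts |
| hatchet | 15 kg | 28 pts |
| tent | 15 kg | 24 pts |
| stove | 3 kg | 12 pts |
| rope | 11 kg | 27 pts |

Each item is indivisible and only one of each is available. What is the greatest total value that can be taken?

72 pts

Check high-value combinations within 31 kg:
- water filter+hatchet+rope: weight 4+15+11=30, value 17+28+27=72
- med kit+water filter+hatchet+stove: weight 9+4+15+3=31, value 15+17+28+12=72
- med kit+water filter+stove+rope: weight 9+4+3+11=27, value 15+17+12+27=71
- water filter+tent+rope: weight 4+15+11=30, value 17+24+27=68
Best: 72 pts.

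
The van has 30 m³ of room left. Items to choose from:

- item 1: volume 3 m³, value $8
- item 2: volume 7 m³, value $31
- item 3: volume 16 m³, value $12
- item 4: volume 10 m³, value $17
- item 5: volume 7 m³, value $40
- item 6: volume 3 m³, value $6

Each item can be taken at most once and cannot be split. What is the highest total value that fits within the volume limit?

This is a 0/1 knapsack; check combinations near the capacity.
- item 1+item 2+item 4+item 5+item 6: volume 3+7+10+7+3=30, value 8+31+17+40+6=102
- item 1+item 2+item 4+item 5: volume 3+7+10+7=27, value 8+31+17+40=96
- item 2+item 4+item 5+item 6: volume 7+10+7+3=27, value 31+17+40+6=94
- item 2+item 4+item 5: volume 7+10+7=24, value 31+17+40=88
Best: $102.

$102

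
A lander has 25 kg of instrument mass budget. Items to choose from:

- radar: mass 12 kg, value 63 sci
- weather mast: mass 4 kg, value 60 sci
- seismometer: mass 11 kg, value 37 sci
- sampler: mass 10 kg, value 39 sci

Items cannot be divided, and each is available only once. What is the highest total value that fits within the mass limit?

Check high-value combinations within 25 kg:
- weather mast+seismometer+sampler: mass 4+11+10=25, value 60+37+39=136
- radar+weather mast: mass 12+4=16, value 63+60=123
- radar+sampler: mass 12+10=22, value 63+39=102
Best: 136 sci.

136 sci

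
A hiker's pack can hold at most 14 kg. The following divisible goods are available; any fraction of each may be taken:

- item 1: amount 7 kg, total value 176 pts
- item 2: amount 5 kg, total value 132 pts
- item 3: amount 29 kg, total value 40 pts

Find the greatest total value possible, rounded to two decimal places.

310.76

Take in order of value per unit:
- item 2 (132/5 per unit): all 5 → value 132, running total 132.00
- item 1 (176/7 per unit): all 7 → value 176, running total 308.00
- item 3 (40/29 per unit): 2 of 29 → value 2×40/29 = 2.7586, running total 310.76
Total 310.76.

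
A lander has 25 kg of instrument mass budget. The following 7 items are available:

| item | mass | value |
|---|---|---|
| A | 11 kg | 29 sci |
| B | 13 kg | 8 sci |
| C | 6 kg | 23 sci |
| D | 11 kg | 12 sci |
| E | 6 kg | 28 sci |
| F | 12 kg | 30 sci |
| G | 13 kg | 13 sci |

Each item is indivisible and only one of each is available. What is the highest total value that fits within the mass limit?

Check high-value combinations within 25 kg:
- C+E+F: mass 6+6+12=24, value 23+28+30=81
- A+C+E: mass 11+6+6=23, value 29+23+28=80
- C+E+G: mass 6+6+13=25, value 23+28+13=64
Best: 81 sci.

81 sci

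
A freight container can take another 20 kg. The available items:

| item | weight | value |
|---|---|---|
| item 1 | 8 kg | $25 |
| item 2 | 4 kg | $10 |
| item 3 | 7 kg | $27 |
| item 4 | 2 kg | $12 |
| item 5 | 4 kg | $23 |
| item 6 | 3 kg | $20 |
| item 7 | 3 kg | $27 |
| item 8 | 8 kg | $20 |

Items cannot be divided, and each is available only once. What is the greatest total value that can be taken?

$109

Check high-value combinations within 20 kg:
- item 3+item 4+item 5+item 6+item 7: weight 7+2+4+3+3=19, value 27+12+23+20+27=109
- item 1+item 4+item 5+item 6+item 7: weight 8+2+4+3+3=20, value 25+12+23+20+27=107
- item 4+item 5+item 6+item 7+item 8: weight 2+4+3+3+8=20, value 12+23+20+27+20=102
- item 2+item 3+item 4+item 5+item 7: weight 4+7+2+4+3=20, value 10+27+12+23+27=99
Best: $109.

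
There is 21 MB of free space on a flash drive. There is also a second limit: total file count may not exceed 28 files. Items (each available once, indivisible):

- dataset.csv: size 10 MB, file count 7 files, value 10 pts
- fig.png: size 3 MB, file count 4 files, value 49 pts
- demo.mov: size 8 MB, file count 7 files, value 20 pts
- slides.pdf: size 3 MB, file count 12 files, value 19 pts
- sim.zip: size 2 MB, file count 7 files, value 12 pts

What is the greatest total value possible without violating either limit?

88 pts

Feasible sets respecting both limits:
- fig.png+demo.mov+slides.pdf: size 14, file count 23, value 88
- fig.png+demo.mov+sim.zip: size 13, file count 18, value 81
- fig.png+slides.pdf+sim.zip: size 8, file count 23, value 80
- dataset.csv+fig.png+demo.mov: size 21, file count 18, value 79
Best: 88 pts.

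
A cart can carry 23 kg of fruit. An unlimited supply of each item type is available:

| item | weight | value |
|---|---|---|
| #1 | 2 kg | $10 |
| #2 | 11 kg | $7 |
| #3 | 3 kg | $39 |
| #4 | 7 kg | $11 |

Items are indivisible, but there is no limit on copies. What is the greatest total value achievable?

$283

Best value-per-unit is #3 at 39/3; filling with it alone gives 7×39 = 273.
Optimal mix: 1×#1 + 7×#3 → weight 23, value 283.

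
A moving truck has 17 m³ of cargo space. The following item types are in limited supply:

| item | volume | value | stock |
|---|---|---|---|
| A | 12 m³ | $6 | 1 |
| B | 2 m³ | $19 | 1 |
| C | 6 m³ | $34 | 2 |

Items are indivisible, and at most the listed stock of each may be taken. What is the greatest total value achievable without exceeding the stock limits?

Top feasible selections:
- 1×B + 2×C: volume 14, value 87
- 2×C: volume 12, value 68
- 1×B + 1×C: volume 8, value 53
Best: $87.

$87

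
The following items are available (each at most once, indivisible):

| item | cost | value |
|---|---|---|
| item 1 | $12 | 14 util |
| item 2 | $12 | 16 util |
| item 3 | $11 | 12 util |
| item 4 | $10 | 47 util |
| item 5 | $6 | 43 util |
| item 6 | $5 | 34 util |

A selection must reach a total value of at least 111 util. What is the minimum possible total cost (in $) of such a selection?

21

Subsets with value ≥ 111, sorted by total cost:
- item 4+item 5+item 6: cost 21, value 124
- item 3+item 4+item 5+item 6: cost 32, value 136
Minimum cost: 21 $.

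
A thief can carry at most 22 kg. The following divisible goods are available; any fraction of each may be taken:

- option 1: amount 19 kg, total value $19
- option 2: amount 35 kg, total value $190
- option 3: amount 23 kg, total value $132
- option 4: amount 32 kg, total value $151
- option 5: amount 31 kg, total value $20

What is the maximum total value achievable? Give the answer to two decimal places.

126.26

Take in order of value per unit:
- option 3 (132/23 per unit): 22 of 23 → value 22×132/23 = 126.2609, running total 126.26
Total 126.26.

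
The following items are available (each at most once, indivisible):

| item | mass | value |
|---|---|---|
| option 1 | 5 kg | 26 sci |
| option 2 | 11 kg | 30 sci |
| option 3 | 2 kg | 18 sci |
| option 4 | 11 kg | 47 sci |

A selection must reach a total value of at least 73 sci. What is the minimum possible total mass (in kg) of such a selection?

Subsets with value ≥ 73, sorted by total mass:
- option 1+option 4: mass 16, value 73
- option 1+option 3+option 4: mass 18, value 91
- option 1+option 2+option 3: mass 18, value 74
- option 2+option 4: mass 22, value 77
Minimum mass: 16 kg.

16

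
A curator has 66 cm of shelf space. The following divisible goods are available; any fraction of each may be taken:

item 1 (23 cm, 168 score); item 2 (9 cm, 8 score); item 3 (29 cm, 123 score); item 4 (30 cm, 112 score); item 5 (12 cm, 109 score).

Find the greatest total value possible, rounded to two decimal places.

407.47

Take in order of value per unit:
- item 5 (109/12 per unit): all 12 → value 109, running total 109.00
- item 1 (168/23 per unit): all 23 → value 168, running total 277.00
- item 3 (123/29 per unit): all 29 → value 123, running total 400.00
- item 4 (112/30 per unit): 2 of 30 → value 2×112/30 = 7.4667, running total 407.47
Total 407.47.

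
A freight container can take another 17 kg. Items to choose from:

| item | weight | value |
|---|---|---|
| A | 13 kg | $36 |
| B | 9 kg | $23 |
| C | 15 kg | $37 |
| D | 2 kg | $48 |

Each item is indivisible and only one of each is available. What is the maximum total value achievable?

This is a 0/1 knapsack; check combinations near the capacity.
- C+D: weight 15+2=17, value 37+48=85
- A+D: weight 13+2=15, value 36+48=84
- B+D: weight 9+2=11, value 23+48=71
Best: $85.

$85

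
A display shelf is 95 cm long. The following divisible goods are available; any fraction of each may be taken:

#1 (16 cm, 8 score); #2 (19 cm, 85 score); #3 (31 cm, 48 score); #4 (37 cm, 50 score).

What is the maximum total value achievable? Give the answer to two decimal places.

Take in order of value per unit:
- #2 (85/19 per unit): all 19 → value 85, running total 85.00
- #3 (48/31 per unit): all 31 → value 48, running total 133.00
- #4 (50/37 per unit): all 37 → value 50, running total 183.00
- #1 (8/16 per unit): 8 of 16 → value 8×8/16 = 4.0000, running total 187.00
Total 187.00.

187.00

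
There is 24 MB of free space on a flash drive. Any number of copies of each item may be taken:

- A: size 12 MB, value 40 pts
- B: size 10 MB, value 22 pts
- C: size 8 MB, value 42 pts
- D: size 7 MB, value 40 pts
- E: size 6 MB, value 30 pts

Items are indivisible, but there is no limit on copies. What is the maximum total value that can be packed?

Best value-per-unit is D at 40/7; filling with it alone gives 3×40 = 120.
Optimal mix: 3×C → size 24, value 126.

126 pts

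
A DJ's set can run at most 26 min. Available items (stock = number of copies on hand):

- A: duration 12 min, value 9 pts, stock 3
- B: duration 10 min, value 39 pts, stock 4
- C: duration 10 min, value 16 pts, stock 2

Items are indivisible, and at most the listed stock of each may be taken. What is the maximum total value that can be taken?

Top feasible selections:
- 2×B: duration 20, value 78
- 1×B + 1×C: duration 20, value 55
- 1×A + 1×B: duration 22, value 48
- 1×B: duration 10, value 39
Best: 78 pts.

78 pts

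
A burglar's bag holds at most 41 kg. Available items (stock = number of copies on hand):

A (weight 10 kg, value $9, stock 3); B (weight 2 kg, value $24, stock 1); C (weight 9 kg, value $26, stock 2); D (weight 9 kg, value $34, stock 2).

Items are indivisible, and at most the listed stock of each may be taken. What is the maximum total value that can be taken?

Top feasible selections:
- 1×B + 2×C + 2×D: weight 38, value 144
- 1×A + 1×B + 1×C + 2×D: weight 39, value 127
- 2×C + 2×D: weight 36, value 120
Best: $144.

$144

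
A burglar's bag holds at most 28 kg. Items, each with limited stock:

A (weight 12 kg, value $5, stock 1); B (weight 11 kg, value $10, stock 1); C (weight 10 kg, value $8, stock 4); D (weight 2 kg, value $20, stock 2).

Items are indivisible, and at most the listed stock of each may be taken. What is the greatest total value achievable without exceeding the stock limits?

Best selections within weight 28 and stock limits:
- 1×B + 1×C + 2×D: weight 25, value 58
- 2×C + 2×D: weight 24, value 56
- 1×A + 1×B + 2×D: weight 27, value 55
Best: $58.

$58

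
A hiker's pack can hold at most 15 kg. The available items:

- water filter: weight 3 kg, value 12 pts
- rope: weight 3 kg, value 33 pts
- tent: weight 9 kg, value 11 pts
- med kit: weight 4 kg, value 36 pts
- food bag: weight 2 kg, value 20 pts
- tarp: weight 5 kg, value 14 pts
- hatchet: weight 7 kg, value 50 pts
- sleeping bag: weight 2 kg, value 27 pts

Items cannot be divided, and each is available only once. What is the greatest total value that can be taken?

133 pts

This is a 0/1 knapsack; check combinations near the capacity.
- med kit+food bag+hatchet+sleeping bag: weight 4+2+7+2=15, value 36+20+50+27=133
- rope+food bag+hatchet+sleeping bag: weight 3+2+7+2=14, value 33+20+50+27=130
- water filter+rope+med kit+food bag+sleeping bag: weight 3+3+4+2+2=14, value 12+33+36+20+27=128
- water filter+rope+hatchet+sleeping bag: weight 3+3+7+2=15, value 12+33+50+27=122
Best: 133 pts.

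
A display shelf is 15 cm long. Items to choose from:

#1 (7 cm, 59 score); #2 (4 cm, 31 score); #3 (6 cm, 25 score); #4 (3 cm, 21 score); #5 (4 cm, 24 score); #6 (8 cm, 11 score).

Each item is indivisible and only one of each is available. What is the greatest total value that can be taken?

Check high-value combinations within 15 cm:
- #1+#2+#5: length 7+4+4=15, value 59+31+24=114
- #1+#2+#4: length 7+4+3=14, value 59+31+21=111
- #1+#4+#5: length 7+3+4=14, value 59+21+24=104
Best: 114 score.

114 score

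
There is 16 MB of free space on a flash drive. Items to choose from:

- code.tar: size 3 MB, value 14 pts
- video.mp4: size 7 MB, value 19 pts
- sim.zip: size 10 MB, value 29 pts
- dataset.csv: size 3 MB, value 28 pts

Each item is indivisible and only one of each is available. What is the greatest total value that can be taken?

71 pts

Check high-value combinations within 16 MB:
- code.tar+sim.zip+dataset.csv: size 3+10+3=16, value 14+29+28=71
- code.tar+video.mp4+dataset.csv: size 3+7+3=13, value 14+19+28=61
- sim.zip+dataset.csv: size 10+3=13, value 29+28=57
- video.mp4+dataset.csv: size 7+3=10, value 19+28=47
- code.tar+sim.zip: size 3+10=13, value 14+29=43
Best: 71 pts.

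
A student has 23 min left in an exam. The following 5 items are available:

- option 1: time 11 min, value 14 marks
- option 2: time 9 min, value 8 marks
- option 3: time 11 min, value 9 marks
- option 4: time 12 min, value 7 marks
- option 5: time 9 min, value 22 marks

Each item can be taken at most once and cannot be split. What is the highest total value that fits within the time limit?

Check high-value combinations within 23 min:
- option 1+option 5: time 11+9=20, value 14+22=36
- option 3+option 5: time 11+9=20, value 9+22=31
- option 2+option 5: time 9+9=18, value 8+22=30
Best: 36 marks.

36 marks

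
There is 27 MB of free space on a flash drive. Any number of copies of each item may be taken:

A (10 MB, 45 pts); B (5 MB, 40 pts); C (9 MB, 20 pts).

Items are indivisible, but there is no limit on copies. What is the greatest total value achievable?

200 pts

Best value-per-unit is B at 40/5, and filling with it alone uses size 5×5=25. No mix of the others beats 5×40 = 200.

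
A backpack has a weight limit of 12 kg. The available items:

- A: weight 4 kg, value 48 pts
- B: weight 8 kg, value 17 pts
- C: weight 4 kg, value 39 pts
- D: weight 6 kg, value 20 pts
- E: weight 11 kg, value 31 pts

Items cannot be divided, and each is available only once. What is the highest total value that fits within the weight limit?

87 pts

Check high-value combinations within 12 kg:
- A+C: weight 4+4=8, value 48+39=87
- A+D: weight 4+6=10, value 48+20=68
- A+B: weight 4+8=12, value 48+17=65
- C+D: weight 4+6=10, value 39+20=59
- B+C: weight 8+4=12, value 17+39=56
Best: 87 pts.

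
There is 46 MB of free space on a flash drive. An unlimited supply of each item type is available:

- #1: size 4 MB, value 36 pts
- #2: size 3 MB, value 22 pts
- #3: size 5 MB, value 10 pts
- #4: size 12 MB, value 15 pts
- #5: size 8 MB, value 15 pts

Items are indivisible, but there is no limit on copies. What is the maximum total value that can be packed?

404 pts

Best value-per-unit is #1 at 36/4; filling with it alone gives 11×36 = 396.
Optimal mix: 10×#1 + 2×#2 → size 46, value 404.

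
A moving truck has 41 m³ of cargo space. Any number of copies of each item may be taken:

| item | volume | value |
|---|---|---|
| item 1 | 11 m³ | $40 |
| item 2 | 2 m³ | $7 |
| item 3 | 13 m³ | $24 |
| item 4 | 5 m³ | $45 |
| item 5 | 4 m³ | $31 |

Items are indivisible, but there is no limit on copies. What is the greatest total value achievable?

$360

Best value-per-unit is item 4 at 45/5, and filling with it alone uses volume 8×5=40. No mix of the others beats 8×45 = 360.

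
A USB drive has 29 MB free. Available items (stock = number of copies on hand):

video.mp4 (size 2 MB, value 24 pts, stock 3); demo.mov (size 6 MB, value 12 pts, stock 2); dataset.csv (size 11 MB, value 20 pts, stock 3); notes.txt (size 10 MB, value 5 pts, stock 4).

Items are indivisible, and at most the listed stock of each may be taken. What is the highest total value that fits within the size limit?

116 pts

Top feasible selections:
- 3×video.mp4 + 2×demo.mov + 1×dataset.csv: size 29, value 116
- 3×video.mp4 + 2×dataset.csv: size 28, value 112
- 3×video.mp4 + 1×demo.mov + 1×dataset.csv: size 23, value 104
- 3×video.mp4 + 2×demo.mov + 1×notes.txt: size 28, value 101
Best: 116 pts.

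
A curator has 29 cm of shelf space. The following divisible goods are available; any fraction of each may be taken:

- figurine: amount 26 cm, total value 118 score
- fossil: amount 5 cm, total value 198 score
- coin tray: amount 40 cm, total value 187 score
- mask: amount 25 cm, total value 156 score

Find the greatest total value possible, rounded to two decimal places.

Take in order of value per unit:
- fossil (198/5 per unit): all 5 → value 198, running total 198.00
- mask (156/25 per unit): 24 of 25 → value 24×156/25 = 149.7600, running total 347.76
Total 347.76.

347.76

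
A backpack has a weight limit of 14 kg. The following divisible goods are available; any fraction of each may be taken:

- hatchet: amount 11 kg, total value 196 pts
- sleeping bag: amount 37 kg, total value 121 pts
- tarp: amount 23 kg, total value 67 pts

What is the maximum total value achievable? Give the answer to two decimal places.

Take in order of value per unit:
- hatchet (196/11 per unit): all 11 → value 196, running total 196.00
- sleeping bag (121/37 per unit): 3 of 37 → value 3×121/37 = 9.8108, running total 205.81
Total 205.81.

205.81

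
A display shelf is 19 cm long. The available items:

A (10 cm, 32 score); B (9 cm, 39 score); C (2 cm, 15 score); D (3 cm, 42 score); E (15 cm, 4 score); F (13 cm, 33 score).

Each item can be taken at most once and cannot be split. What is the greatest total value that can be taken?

96 score

This is a 0/1 knapsack; check combinations near the capacity.
- B+C+D: length 9+2+3=14, value 39+15+42=96
- C+D+F: length 2+3+13=18, value 15+42+33=90
- A+C+D: length 10+2+3=15, value 32+15+42=89
- B+D: length 9+3=12, value 39+42=81
- D+F: length 3+13=16, value 42+33=75
Best: 96 score.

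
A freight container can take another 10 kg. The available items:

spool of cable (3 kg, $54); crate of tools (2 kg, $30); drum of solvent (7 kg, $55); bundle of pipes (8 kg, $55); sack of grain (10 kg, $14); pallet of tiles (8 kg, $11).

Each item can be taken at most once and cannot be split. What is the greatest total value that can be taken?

$109

This is a 0/1 knapsack; check combinations near the capacity.
- spool of cable+drum of solvent: weight 3+7=10, value 54+55=109
- crate of tools+drum of solvent: weight 2+7=9, value 30+55=85
- crate of tools+bundle of pipes: weight 2+8=10, value 30+55=85
- spool of cable+crate of tools: weight 3+2=5, value 54+30=84
Best: $109.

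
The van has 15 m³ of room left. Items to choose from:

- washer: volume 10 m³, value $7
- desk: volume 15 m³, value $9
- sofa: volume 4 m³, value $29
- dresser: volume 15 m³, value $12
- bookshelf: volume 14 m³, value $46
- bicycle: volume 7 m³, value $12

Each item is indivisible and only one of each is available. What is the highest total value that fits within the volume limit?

$46

This is a 0/1 knapsack; check combinations near the capacity.
- bookshelf: volume 14, value 46
- sofa+bicycle: volume 4+7=11, value 29+12=41
- washer+sofa: volume 10+4=14, value 7+29=36
Best: $46.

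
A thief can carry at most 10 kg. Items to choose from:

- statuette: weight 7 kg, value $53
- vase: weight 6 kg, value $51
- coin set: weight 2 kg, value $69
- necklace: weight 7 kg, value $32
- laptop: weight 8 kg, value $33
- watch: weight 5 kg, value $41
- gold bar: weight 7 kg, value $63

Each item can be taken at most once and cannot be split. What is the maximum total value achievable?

Check high-value combinations within 10 kg:
- coin set+gold bar: weight 2+7=9, value 69+63=132
- statuette+coin set: weight 7+2=9, value 53+69=122
- vase+coin set: weight 6+2=8, value 51+69=120
Best: $132.

$132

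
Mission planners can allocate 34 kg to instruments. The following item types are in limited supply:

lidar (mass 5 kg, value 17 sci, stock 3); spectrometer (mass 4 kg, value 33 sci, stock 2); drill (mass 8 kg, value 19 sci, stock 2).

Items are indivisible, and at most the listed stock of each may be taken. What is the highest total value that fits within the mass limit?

Top feasible selections:
- 2×lidar + 2×spectrometer + 2×drill: mass 34, value 138
- 3×lidar + 2×spectrometer + 1×drill: mass 31, value 136
Best: 138 sci.

138 sci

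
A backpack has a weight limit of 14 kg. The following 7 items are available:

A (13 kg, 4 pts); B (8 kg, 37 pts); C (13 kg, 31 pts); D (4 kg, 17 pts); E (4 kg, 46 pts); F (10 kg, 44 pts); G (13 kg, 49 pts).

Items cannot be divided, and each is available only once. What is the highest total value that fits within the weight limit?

90 pts

Check high-value combinations within 14 kg:
- E+F: weight 4+10=14, value 46+44=90
- B+E: weight 8+4=12, value 37+46=83
- D+E: weight 4+4=8, value 17+46=63
Best: 90 pts.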